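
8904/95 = 93 + 69/95 = 93.73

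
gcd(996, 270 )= 6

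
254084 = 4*63521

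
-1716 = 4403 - 6119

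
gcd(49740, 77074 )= 2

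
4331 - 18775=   -  14444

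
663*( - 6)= - 3978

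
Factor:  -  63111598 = - 2^1*11^1*29^1  *31^1*3191^1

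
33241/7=4748 + 5/7   =  4748.71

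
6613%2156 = 145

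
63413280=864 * 73395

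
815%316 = 183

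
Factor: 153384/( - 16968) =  - 11^1*83^1*101^(- 1 ) = - 913/101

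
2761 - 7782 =  -  5021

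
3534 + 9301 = 12835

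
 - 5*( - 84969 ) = 424845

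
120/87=40/29 = 1.38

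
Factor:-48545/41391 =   -  95/81 = - 3^ (-4)* 5^1*19^1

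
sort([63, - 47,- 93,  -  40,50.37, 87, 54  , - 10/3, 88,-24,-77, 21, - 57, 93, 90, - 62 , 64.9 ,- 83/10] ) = [-93,- 77,-62 , - 57,-47, - 40, -24, - 83/10, - 10/3, 21 , 50.37 , 54, 63,64.9,87,  88, 90 , 93 ]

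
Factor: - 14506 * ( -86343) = 2^1*3^1 * 17^1*1693^1*7253^1 = 1252491558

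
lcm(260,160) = 2080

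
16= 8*2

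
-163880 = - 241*680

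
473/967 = 473/967=0.49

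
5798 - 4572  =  1226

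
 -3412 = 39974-43386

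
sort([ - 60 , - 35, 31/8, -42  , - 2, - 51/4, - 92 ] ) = [ - 92, - 60, - 42, - 35, - 51/4,-2, 31/8] 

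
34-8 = 26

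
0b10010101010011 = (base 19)178h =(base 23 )i1a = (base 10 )9555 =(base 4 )2111103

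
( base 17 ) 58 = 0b1011101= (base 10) 93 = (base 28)39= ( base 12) 79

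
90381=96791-6410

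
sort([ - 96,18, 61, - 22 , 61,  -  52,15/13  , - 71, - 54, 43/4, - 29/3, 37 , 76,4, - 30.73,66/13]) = [ - 96, - 71, - 54, - 52, - 30.73, - 22, - 29/3, 15/13,4,66/13 , 43/4,18,  37, 61,  61,76 ]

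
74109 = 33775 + 40334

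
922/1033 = 922/1033 = 0.89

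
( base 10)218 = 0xda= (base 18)C2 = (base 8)332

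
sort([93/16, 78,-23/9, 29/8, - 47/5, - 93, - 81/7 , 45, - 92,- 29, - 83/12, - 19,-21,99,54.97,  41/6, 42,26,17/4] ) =[ -93, - 92, - 29, - 21,  -  19, - 81/7,  -  47/5, - 83/12,  -  23/9,29/8,17/4, 93/16, 41/6 , 26,42, 45,54.97,78,  99 ] 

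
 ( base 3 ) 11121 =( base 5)444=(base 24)54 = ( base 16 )7c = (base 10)124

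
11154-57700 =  - 46546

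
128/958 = 64/479  =  0.13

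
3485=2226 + 1259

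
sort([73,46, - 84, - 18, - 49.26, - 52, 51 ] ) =[ - 84,-52, - 49.26,  -  18,46,51, 73 ] 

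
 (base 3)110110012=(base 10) 9077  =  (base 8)21565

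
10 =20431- 20421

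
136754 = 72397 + 64357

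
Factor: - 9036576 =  - 2^5*3^3*10459^1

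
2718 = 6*453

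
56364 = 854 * 66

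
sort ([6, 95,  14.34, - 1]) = [  -  1, 6, 14.34,95]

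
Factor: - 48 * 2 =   -  2^5*3^1 = - 96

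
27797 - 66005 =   -  38208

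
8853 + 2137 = 10990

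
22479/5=22479/5  =  4495.80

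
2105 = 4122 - 2017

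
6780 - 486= 6294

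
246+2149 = 2395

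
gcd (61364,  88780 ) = 92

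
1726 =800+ 926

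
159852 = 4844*33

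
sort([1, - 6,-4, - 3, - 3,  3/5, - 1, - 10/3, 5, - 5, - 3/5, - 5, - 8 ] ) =[ - 8, - 6,- 5,-5, - 4, - 10/3, - 3, - 3, - 1, - 3/5,3/5, 1, 5 ] 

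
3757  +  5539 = 9296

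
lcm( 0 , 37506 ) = 0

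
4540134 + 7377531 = 11917665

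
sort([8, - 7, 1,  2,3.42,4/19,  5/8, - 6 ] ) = [-7, - 6, 4/19 , 5/8,1, 2,3.42,8 ]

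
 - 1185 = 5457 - 6642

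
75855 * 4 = 303420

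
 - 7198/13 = -554 + 4/13 = - 553.69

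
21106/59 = 21106/59 = 357.73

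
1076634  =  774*1391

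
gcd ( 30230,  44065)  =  5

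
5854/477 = 5854/477 = 12.27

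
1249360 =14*89240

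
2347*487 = 1142989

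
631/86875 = 631/86875 = 0.01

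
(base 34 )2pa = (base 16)C64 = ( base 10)3172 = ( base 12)1a04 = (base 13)15a0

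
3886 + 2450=6336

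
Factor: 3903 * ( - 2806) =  - 2^1 * 3^1*23^1 * 61^1 * 1301^1 = - 10951818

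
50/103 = 50/103= 0.49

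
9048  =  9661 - 613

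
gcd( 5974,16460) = 2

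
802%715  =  87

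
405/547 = 405/547 = 0.74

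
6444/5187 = 2148/1729= 1.24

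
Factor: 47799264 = 2^5*3^1 * 37^1 *13457^1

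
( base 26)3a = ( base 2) 1011000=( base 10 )88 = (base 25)3d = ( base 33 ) 2M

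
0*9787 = 0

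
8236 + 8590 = 16826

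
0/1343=0 = 0.00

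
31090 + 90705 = 121795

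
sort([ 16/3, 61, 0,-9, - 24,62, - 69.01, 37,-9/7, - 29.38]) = [ - 69.01,-29.38,- 24,-9, - 9/7,  0,16/3,37 , 61, 62]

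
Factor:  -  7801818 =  - 2^1*3^1 * 19^1*68437^1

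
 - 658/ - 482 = 329/241= 1.37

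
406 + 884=1290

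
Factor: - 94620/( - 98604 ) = 95/99 = 3^ (-2) * 5^1*11^( - 1)*19^1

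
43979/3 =43979/3 = 14659.67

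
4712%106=48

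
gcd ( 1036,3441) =37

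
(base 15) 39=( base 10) 54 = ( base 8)66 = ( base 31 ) 1n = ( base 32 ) 1m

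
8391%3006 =2379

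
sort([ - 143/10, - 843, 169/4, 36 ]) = [ - 843, - 143/10, 36,  169/4]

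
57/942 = 19/314 = 0.06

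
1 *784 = 784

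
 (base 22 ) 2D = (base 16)39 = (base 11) 52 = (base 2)111001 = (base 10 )57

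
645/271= 645/271 = 2.38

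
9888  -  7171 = 2717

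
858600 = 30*28620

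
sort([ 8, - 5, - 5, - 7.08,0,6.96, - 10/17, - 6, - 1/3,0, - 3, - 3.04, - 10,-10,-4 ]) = [ - 10, - 10,-7.08,- 6 , - 5, - 5, - 4, - 3.04, - 3, - 10/17,  -  1/3, 0,0 , 6.96,8]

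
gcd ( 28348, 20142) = 746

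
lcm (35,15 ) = 105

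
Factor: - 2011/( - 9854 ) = 2^( - 1)*13^( - 1)*379^( - 1)*2011^1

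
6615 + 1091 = 7706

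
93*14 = 1302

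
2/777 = 2/777 = 0.00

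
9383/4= 9383/4 = 2345.75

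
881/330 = 2 + 221/330 = 2.67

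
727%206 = 109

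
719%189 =152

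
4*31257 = 125028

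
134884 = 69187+65697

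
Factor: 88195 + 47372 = 3^3*5021^1= 135567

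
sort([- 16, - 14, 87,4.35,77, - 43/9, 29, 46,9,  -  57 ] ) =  [ - 57 , - 16, - 14, - 43/9,  4.35,9, 29, 46, 77, 87]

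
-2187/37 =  - 60+33/37 =- 59.11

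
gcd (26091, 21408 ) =669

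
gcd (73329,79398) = 3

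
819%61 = 26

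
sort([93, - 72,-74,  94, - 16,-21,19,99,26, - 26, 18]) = [ - 74,- 72, - 26, - 21, - 16,  18,19,26,93,94, 99 ]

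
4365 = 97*45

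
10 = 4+6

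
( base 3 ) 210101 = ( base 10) 577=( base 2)1001000001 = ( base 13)355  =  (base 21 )16a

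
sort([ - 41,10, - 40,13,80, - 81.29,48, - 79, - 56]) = [ - 81.29, - 79, - 56, - 41,-40,10,13, 48, 80 ] 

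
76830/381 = 25610/127=201.65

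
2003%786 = 431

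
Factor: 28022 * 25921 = 726358262 = 2^1*7^2*23^2*14011^1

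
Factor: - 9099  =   -3^3 * 337^1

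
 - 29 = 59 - 88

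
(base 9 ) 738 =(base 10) 602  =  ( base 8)1132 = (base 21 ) 17e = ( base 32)IQ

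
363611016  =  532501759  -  168890743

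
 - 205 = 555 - 760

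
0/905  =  0= 0.00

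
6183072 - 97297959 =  - 91114887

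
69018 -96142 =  - 27124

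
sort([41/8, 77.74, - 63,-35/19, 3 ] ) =[-63,  -  35/19, 3,  41/8,77.74]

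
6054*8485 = 51368190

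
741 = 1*741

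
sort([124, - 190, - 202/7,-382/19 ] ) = [- 190, - 202/7,-382/19, 124]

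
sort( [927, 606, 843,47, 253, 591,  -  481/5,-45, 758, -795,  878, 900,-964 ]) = [ - 964,-795, - 481/5, - 45, 47,253, 591,606, 758, 843, 878, 900, 927 ] 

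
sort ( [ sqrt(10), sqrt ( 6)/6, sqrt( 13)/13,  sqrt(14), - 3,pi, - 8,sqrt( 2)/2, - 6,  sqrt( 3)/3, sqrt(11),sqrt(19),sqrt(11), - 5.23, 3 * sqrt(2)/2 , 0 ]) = [ - 8, - 6, - 5.23, - 3,0,sqrt(13)/13,sqrt( 6)/6,  sqrt (3)/3, sqrt(2)/2,  3*sqrt(2 )/2,  pi,sqrt( 10 ), sqrt(11),  sqrt( 11) , sqrt(14),  sqrt( 19 )]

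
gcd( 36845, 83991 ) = 1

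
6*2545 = 15270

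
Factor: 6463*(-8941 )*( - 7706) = 2^1*23^1*281^1*3853^1*8941^1 = 445296473198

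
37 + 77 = 114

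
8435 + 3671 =12106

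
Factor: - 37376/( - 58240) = 292/455  =  2^2 * 5^(-1) * 7^(  -  1)*  13^( - 1 )* 73^1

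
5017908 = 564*8897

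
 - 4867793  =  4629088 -9496881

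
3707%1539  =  629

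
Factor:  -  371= - 7^1*53^1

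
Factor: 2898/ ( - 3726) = - 7/9 = -3^(  -  2)*7^1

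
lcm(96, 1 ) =96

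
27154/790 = 34+147/395= 34.37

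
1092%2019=1092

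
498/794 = 249/397 = 0.63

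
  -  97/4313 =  - 97/4313 =-  0.02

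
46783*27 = 1263141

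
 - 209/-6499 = 209/6499= 0.03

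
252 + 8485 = 8737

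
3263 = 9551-6288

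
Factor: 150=2^1*3^1*5^2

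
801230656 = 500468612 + 300762044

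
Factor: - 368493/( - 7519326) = 2^ ( - 1)*19^ (-1 )* 71^( - 1)*113^1*929^( - 1)*1087^1 = 122831/2506442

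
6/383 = 6/383 = 0.02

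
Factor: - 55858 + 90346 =34488  =  2^3*3^2*479^1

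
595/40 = 14+7/8 =14.88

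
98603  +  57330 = 155933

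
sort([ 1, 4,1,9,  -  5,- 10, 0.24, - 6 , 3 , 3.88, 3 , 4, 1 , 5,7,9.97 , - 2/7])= [ - 10,-6, - 5,-2/7 , 0.24, 1, 1,1, 3, 3, 3.88, 4 , 4,  5 , 7 , 9, 9.97] 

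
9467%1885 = 42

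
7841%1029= 638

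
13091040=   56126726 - 43035686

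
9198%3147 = 2904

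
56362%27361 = 1640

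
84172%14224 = 13052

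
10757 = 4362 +6395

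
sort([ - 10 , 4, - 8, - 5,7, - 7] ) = [-10, - 8,-7, - 5, 4, 7 ] 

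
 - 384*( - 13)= 4992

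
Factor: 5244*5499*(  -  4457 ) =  - 128525421492 = - 2^2*3^3*13^1*19^1* 23^1*47^1* 4457^1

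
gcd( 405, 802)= 1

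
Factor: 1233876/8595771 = 2^2* 7^1*19^( - 2)*37^1*397^1 * 7937^( - 1 ) =411292/2865257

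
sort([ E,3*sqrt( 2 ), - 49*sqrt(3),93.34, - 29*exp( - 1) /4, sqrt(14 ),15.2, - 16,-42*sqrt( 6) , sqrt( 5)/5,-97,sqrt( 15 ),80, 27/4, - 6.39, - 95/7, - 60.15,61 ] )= [ - 42*sqrt(6),-97, - 49*sqrt(3),-60.15, - 16, - 95/7,  -  6.39, - 29*exp( - 1)/4, sqrt( 5)/5,E , sqrt( 14 ), sqrt( 15 ) , 3 * sqrt( 2 ), 27/4, 15.2,61, 80,93.34]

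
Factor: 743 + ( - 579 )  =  2^2*41^1=164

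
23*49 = 1127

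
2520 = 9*280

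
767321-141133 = 626188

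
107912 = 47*2296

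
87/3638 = 87/3638 = 0.02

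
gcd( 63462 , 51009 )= 21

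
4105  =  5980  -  1875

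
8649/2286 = 3 + 199/254 = 3.78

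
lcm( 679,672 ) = 65184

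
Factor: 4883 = 19^1*257^1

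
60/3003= 20/1001 = 0.02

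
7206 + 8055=15261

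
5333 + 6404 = 11737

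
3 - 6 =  - 3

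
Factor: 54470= 2^1*5^1*13^1 * 419^1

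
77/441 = 11/63 = 0.17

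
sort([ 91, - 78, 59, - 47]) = [-78, - 47,59,  91 ]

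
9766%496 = 342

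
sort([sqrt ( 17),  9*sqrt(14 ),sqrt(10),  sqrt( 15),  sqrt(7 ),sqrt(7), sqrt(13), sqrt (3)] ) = [ sqrt( 3), sqrt(7), sqrt ( 7), sqrt(10 ),  sqrt( 13 ), sqrt(15),  sqrt(17 ), 9*sqrt( 14)] 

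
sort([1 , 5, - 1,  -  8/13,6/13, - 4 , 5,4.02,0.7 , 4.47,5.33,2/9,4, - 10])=[-10, - 4,- 1, - 8/13,2/9,6/13,0.7, 1,4,4.02, 4.47,5, 5,5.33]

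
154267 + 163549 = 317816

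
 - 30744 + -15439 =- 46183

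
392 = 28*14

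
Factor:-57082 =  - 2^1*28541^1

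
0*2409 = 0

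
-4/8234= - 1 + 4115/4117 = - 0.00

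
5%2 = 1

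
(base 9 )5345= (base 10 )3929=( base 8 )7531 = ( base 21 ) 8J2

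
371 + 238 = 609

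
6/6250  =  3/3125 = 0.00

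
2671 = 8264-5593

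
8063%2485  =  608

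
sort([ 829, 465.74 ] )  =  [465.74,829]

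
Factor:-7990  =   - 2^1 * 5^1*17^1*47^1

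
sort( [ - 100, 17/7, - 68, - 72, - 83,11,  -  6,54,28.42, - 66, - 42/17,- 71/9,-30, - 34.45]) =[ - 100, -83, - 72 , - 68,-66, - 34.45,- 30, - 71/9, - 6, - 42/17,17/7, 11,28.42, 54]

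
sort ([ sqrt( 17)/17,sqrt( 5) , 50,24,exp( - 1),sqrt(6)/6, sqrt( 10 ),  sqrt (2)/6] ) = [sqrt (2 ) /6, sqrt (17)/17, exp ( - 1),  sqrt( 6) /6, sqrt(5), sqrt(10),24, 50]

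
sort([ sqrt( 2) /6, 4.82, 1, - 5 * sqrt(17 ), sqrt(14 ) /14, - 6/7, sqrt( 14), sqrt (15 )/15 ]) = [-5*sqrt ( 17 )  ,-6/7, sqrt(2) /6, sqrt( 15 ) /15,sqrt( 14 ) /14, 1, sqrt( 14 ), 4.82] 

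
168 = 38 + 130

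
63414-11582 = 51832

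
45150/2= 22575 = 22575.00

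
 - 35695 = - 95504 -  - 59809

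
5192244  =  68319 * 76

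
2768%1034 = 700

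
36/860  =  9/215 = 0.04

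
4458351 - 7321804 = -2863453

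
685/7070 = 137/1414 = 0.10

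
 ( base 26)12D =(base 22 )1BF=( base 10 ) 741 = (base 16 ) 2e5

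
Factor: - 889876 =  - 2^2*13^1 * 109^1*157^1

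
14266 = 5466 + 8800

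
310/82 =3+32/41=3.78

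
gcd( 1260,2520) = 1260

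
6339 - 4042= 2297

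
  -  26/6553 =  -26/6553 = - 0.00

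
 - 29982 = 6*( - 4997) 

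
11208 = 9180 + 2028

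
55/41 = 55/41 = 1.34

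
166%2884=166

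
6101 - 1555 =4546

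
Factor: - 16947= - 3^2*7^1*269^1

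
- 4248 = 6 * ( - 708 ) 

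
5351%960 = 551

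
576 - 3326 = -2750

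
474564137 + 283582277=758146414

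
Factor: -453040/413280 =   -  2^( - 1)*3^( - 2 )*41^(  -  1)*809^1 = - 809/738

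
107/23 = 107/23 = 4.65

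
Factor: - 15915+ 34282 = 18367^1 = 18367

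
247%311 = 247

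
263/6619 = 263/6619=   0.04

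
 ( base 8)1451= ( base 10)809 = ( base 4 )30221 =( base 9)1088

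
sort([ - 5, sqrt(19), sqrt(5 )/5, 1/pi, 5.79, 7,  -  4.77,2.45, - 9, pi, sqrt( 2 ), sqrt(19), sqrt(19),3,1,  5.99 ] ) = [ - 9 , - 5, - 4.77, 1/pi, sqrt( 5)/5  ,  1,sqrt(2),2.45, 3,pi, sqrt( 19), sqrt(19 ), sqrt(19 ), 5.79, 5.99, 7]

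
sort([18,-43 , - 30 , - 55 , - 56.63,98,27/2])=[ -56.63, - 55,-43,-30, 27/2,18 , 98] 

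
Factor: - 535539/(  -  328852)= 2^(- 2) * 3^1*19^(-1 ) * 4327^( - 1)*178513^1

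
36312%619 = 410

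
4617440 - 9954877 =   -  5337437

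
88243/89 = 991 + 44/89 = 991.49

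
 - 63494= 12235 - 75729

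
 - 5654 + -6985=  - 12639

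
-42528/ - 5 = 42528/5 = 8505.60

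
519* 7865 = 4081935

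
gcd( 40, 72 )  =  8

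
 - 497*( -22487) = 11176039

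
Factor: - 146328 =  - 2^3*3^1*7^1*13^1*67^1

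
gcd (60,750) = 30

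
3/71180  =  3/71180  =  0.00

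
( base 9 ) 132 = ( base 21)55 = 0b1101110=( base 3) 11002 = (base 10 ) 110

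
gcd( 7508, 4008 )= 4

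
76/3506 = 38/1753 = 0.02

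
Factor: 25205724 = 2^2  *  3^2*47^1 * 14897^1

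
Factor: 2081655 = 3^2*5^1*167^1*277^1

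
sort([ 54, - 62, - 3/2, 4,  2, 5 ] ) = [ - 62 , - 3/2, 2, 4 , 5,54]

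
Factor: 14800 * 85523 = 2^4*5^2*37^1 *85523^1 = 1265740400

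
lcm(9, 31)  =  279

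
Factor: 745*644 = 479780   =  2^2 * 5^1*7^1*23^1*149^1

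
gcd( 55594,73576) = 2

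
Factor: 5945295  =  3^1*5^1 * 396353^1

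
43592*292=12728864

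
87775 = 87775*1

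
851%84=11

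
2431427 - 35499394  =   - 33067967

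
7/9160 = 7/9160 = 0.00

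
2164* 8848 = 19147072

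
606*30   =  18180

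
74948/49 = 1529 + 27/49=1529.55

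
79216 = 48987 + 30229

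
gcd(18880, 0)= 18880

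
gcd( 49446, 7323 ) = 3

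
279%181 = 98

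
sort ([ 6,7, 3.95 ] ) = [ 3.95 , 6,7]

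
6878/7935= 6878/7935 = 0.87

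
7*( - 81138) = - 567966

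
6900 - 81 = 6819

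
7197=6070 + 1127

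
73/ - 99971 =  - 73/99971 = - 0.00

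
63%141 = 63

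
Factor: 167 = 167^1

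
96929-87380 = 9549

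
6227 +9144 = 15371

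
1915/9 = 212 + 7/9 = 212.78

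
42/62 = 21/31 = 0.68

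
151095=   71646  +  79449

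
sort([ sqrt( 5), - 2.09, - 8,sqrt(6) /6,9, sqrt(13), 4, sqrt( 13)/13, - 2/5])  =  [ - 8 , - 2.09, - 2/5, sqrt(13)/13,sqrt(6)/6, sqrt(5) , sqrt( 13 ), 4,9] 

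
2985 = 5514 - 2529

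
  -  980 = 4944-5924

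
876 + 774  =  1650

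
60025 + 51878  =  111903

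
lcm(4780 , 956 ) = 4780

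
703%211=70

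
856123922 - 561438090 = 294685832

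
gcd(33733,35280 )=7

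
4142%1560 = 1022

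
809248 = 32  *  25289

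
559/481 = 43/37 = 1.16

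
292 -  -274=566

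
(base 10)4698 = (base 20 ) BEI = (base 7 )16461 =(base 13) 21a5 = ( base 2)1001001011010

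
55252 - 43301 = 11951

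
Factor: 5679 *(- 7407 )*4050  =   -2^1*3^8*5^2*631^1*823^1 = - 170360629650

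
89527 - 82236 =7291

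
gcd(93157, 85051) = 1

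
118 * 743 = 87674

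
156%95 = 61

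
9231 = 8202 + 1029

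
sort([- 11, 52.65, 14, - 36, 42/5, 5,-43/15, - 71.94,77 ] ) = [ - 71.94, - 36, - 11,  -  43/15,5, 42/5,14,52.65, 77]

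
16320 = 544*30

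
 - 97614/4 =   -  24404+1/2 = - 24403.50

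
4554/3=1518  =  1518.00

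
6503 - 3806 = 2697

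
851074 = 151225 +699849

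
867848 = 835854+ 31994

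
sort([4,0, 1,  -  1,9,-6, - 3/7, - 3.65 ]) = [ - 6 , - 3.65 , - 1, - 3/7,0,1,4,9]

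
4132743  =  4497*919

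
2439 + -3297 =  - 858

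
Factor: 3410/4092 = 5/6  =  2^ ( - 1 )*3^( - 1) *5^1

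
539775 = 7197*75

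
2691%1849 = 842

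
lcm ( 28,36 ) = 252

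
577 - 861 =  - 284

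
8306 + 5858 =14164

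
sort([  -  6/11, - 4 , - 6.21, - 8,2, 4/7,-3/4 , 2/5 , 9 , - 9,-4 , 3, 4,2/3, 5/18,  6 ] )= [ - 9,-8 , -6.21, - 4, - 4,  -  3/4, - 6/11 , 5/18,2/5,4/7 , 2/3, 2, 3, 4,6, 9 ]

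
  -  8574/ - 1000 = 4287/500 = 8.57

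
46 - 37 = 9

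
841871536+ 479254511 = 1321126047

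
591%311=280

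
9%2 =1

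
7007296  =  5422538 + 1584758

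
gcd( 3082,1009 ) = 1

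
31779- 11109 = 20670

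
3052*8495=25926740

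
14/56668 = 7/28334 = 0.00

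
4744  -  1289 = 3455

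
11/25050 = 11/25050 =0.00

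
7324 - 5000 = 2324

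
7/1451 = 7/1451 =0.00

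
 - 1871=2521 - 4392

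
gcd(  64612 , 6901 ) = 1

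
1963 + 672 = 2635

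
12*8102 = 97224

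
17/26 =17/26 = 0.65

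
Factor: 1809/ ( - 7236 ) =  - 1/4  =  - 2^ (  -  2)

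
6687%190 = 37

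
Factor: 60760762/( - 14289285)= - 2^1*3^( - 1 )*5^( - 1) * 952619^( - 1 )*30380381^1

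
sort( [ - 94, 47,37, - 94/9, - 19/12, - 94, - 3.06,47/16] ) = [-94, - 94, - 94/9, - 3.06, - 19/12, 47/16, 37,47 ]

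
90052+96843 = 186895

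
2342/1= 2342 = 2342.00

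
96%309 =96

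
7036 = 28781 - 21745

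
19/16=1+3/16=1.19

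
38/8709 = 38/8709 =0.00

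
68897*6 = 413382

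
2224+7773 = 9997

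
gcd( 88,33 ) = 11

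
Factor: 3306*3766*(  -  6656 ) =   -  82869835776= -2^11*3^1*7^1*13^1 * 19^1* 29^1 * 269^1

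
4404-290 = 4114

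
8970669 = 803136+8167533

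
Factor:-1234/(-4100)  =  617/2050= 2^( - 1 ) *5^( - 2 )*41^(-1) *617^1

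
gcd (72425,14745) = 5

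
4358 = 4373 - 15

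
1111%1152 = 1111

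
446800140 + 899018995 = 1345819135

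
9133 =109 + 9024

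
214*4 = 856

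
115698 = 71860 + 43838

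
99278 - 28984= 70294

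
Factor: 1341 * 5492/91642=3682386/45821 = 2^1*3^2*149^1 * 1373^1*45821^( - 1) 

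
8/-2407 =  - 8/2407 = -  0.00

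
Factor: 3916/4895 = 4/5 = 2^2*5^( - 1) 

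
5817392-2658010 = 3159382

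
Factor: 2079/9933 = 9/43 = 3^2*43^(  -  1 )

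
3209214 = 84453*38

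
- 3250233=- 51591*63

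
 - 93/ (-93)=1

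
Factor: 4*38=2^3*19^1 = 152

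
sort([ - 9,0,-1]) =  [ - 9, - 1,0]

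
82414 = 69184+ 13230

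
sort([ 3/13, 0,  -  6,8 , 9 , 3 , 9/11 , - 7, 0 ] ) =[ - 7,-6,0,0 , 3/13 , 9/11, 3  ,  8,9]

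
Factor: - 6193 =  - 11^1*  563^1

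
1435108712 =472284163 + 962824549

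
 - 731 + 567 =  - 164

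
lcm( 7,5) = 35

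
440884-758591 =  - 317707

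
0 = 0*38260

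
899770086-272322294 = 627447792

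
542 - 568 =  - 26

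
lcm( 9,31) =279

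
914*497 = 454258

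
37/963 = 37/963 = 0.04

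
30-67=-37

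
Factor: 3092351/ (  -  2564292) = - 2^( - 2 )*3^( - 1)*17^1*97^( - 1) * 2203^( - 1 )*181903^1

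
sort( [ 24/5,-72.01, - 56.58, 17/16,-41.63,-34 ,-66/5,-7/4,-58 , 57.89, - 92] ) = [ - 92, - 72.01,  -  58, - 56.58 , - 41.63, - 34,-66/5 ,-7/4, 17/16, 24/5, 57.89]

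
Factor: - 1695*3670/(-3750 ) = 5^( - 2 )*113^1*367^1= 41471/25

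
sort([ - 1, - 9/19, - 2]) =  [-2, - 1, - 9/19]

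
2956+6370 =9326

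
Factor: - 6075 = - 3^5*5^2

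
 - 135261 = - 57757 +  - 77504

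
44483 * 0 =0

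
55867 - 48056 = 7811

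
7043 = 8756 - 1713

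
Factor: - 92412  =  -2^2*3^2*17^1 * 151^1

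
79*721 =56959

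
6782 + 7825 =14607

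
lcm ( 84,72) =504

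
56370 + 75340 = 131710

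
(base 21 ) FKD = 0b1101110001000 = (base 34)63a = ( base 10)7048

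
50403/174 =289 + 39/58=289.67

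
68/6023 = 68/6023 = 0.01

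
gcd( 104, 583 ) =1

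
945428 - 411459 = 533969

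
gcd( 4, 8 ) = 4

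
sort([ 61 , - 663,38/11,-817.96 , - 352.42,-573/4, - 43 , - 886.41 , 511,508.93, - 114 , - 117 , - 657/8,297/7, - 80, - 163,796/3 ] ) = [ - 886.41, - 817.96, - 663 , - 352.42, - 163 , - 573/4,- 117, - 114,-657/8, - 80, - 43, 38/11, 297/7, 61, 796/3,508.93,511 ]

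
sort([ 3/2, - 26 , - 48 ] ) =[ -48,-26, 3/2 ]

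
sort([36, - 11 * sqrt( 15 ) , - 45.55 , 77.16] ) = [ - 45.55, -11 * sqrt( 15 ),36,77.16 ] 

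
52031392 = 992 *52451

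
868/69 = 12 + 40/69 = 12.58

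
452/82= 5 + 21/41 =5.51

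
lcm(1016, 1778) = 7112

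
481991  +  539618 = 1021609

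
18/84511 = 18/84511 = 0.00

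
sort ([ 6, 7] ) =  [6, 7]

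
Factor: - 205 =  - 5^1*41^1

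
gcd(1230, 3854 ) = 82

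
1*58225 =58225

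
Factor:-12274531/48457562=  - 2^(-1 )*19^(  -  1 )*1275199^( - 1)*12274531^1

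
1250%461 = 328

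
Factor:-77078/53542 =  - 38539/26771 = -  17^1*19^( - 1)*1409^( - 1)*2267^1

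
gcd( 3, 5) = 1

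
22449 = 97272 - 74823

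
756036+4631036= 5387072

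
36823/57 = 646  +  1/57 = 646.02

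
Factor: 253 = 11^1*23^1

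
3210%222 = 102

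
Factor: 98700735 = 3^1*5^1*7^1*41^1*101^1*227^1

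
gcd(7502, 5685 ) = 1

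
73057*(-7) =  - 511399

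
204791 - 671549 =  - 466758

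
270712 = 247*1096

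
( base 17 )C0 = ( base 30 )6o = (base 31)6i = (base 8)314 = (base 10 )204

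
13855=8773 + 5082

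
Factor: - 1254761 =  - 1254761^1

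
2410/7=344+2/7 = 344.29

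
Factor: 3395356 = 2^2 * 848839^1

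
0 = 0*2681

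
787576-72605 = 714971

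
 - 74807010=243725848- 318532858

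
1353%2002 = 1353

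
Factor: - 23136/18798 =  - 2^4*13^(-1) = - 16/13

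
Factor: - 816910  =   -2^1*5^1 * 151^1*541^1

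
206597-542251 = - 335654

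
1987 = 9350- 7363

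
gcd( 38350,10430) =10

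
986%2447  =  986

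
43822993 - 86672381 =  - 42849388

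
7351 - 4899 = 2452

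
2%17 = 2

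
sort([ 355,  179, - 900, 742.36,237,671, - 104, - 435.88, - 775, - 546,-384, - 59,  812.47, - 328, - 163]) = [  -  900, - 775, - 546, - 435.88, - 384, - 328, - 163, - 104, - 59,179,237, 355,671, 742.36 , 812.47] 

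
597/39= 199/13= 15.31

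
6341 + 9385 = 15726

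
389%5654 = 389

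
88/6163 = 88/6163 = 0.01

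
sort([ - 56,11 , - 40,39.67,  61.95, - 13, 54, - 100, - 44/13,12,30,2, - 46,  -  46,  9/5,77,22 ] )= [ - 100,  -  56, - 46, - 46 , - 40, - 13, - 44/13,9/5,2,11, 12 , 22 , 30,39.67,54,61.95,77] 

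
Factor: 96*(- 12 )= - 1152=   -2^7*3^2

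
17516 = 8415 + 9101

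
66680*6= 400080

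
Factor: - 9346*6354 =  - 59384484=- 2^2*3^2 * 353^1*4673^1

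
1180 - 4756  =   - 3576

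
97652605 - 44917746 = 52734859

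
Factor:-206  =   - 2^1*103^1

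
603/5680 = 603/5680 = 0.11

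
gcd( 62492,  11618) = 2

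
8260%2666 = 262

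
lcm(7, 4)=28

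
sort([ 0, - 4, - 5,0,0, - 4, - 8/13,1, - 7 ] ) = [ - 7 , - 5, - 4, - 4 , - 8/13,0,  0,0,1]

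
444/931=444/931 = 0.48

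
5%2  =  1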